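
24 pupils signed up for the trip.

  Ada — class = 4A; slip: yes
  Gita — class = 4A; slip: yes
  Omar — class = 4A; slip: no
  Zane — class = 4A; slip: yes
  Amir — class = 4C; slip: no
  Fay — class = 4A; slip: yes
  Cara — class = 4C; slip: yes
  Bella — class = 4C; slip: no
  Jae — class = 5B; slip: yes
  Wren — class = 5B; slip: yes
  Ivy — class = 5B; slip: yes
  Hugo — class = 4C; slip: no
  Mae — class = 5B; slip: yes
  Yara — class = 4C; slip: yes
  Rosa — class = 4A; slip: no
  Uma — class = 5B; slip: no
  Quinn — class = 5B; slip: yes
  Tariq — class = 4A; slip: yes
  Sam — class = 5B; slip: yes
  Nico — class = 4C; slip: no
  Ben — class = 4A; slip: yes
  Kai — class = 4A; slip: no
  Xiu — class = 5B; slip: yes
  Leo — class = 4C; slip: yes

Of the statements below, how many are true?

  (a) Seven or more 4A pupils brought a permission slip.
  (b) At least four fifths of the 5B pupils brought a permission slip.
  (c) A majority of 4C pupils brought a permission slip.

(a) 4A: |A| = 9, |A ∩ B| = 6; needs |A ∩ B| ≥ 7 — false.
(b) 5B: |A| = 8, |A ∩ B| = 7; needs |A ∩ B| / |A| ≥ 4/5 — true.
(c) 4C: |A| = 7, |A ∩ B| = 3; needs |A ∩ B| > |A ∖ B| — false.

1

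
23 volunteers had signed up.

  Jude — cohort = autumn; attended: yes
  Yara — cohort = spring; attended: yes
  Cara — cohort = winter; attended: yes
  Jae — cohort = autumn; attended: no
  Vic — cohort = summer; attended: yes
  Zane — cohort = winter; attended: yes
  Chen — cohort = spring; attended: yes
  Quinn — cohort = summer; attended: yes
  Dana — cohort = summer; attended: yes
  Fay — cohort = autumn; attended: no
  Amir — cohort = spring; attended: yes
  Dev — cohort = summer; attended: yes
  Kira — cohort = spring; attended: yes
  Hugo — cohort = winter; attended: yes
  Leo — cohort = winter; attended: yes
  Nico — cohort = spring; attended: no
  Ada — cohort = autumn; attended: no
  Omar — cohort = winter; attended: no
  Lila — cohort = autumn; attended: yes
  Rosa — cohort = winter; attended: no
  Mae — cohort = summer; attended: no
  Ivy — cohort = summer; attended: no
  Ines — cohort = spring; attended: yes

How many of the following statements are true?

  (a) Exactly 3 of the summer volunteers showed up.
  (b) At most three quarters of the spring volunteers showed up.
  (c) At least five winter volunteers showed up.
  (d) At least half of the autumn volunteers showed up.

0

(a) summer: |A| = 6, |A ∩ B| = 4; needs |A ∩ B| = 3 — false.
(b) spring: |A| = 6, |A ∩ B| = 5; needs |A ∩ B| / |A| ≤ 3/4 — false.
(c) winter: |A| = 6, |A ∩ B| = 4; needs |A ∩ B| ≥ 5 — false.
(d) autumn: |A| = 5, |A ∩ B| = 2; needs |A ∩ B| ≥ |A ∖ B| — false.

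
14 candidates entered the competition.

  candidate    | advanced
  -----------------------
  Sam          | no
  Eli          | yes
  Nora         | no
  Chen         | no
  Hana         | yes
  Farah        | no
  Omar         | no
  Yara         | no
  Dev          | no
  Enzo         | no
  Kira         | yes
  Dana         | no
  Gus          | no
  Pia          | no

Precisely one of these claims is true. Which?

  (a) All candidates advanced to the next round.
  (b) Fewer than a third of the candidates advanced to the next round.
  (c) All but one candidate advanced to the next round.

(b)

|A| = 14, |A ∩ B| = 3, |A ∖ B| = 11.
(a) requires A ⊆ B, i.e. every element of A is in B (|A ∖ B| = 0): false.
(b) requires |A ∩ B| / |A| < 1/3: true.
(c) requires |A ∖ B| = 1: false.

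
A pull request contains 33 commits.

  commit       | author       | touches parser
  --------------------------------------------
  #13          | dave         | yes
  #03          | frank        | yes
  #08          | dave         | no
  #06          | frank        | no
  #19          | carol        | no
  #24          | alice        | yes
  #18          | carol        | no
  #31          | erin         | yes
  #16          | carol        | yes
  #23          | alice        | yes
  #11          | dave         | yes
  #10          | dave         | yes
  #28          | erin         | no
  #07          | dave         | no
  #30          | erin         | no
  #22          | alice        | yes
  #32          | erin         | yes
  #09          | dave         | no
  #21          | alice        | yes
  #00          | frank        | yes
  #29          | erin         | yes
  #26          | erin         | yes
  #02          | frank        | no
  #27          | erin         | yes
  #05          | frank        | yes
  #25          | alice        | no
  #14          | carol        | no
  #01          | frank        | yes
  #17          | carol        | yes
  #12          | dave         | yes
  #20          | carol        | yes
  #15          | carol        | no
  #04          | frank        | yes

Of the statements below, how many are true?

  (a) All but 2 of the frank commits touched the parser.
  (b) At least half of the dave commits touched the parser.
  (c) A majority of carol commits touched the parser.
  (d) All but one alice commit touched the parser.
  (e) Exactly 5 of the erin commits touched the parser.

4

(a) frank: |A| = 7, |A ∩ B| = 5; needs |A ∖ B| = 2 — true.
(b) dave: |A| = 7, |A ∩ B| = 4; needs |A ∩ B| ≥ |A ∖ B| — true.
(c) carol: |A| = 7, |A ∩ B| = 3; needs |A ∩ B| > |A ∖ B| — false.
(d) alice: |A| = 5, |A ∩ B| = 4; needs |A ∖ B| = 1 — true.
(e) erin: |A| = 7, |A ∩ B| = 5; needs |A ∩ B| = 5 — true.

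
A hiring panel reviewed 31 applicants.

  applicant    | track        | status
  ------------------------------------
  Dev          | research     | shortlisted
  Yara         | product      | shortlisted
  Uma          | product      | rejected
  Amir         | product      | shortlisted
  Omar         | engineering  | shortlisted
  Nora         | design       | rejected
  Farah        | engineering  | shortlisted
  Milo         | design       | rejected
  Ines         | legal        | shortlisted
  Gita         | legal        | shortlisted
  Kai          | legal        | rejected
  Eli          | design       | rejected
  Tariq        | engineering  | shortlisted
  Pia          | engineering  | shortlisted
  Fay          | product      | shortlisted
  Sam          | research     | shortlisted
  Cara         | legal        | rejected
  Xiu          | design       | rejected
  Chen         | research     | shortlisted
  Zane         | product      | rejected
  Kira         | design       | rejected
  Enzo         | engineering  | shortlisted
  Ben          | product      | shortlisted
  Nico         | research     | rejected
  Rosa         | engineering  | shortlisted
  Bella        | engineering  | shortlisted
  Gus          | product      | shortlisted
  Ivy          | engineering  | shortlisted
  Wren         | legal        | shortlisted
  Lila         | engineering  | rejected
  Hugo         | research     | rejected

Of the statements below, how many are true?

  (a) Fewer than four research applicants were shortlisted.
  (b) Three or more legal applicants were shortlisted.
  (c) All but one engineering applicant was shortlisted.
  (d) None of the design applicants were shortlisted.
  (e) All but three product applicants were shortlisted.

(a) research: |A| = 5, |A ∩ B| = 3; needs |A ∩ B| < 4 — true.
(b) legal: |A| = 5, |A ∩ B| = 3; needs |A ∩ B| ≥ 3 — true.
(c) engineering: |A| = 9, |A ∩ B| = 8; needs |A ∖ B| = 1 — true.
(d) design: |A| = 5, |A ∩ B| = 0; needs A ∩ B = ∅ (|A ∩ B| = 0) — true.
(e) product: |A| = 7, |A ∩ B| = 5; needs |A ∖ B| = 3 — false.

4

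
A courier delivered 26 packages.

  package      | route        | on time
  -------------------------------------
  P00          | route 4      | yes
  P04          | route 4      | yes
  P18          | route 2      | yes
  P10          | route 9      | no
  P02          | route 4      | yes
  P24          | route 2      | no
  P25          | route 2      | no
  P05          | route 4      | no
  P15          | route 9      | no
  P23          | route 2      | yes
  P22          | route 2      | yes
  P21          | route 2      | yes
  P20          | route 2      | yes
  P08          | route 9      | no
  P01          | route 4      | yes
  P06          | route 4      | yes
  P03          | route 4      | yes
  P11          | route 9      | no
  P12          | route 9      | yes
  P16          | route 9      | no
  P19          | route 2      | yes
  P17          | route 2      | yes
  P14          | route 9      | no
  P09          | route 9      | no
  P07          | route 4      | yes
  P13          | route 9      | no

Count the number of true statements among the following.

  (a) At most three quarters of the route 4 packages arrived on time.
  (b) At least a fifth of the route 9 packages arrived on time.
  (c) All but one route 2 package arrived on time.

0

(a) route 4: |A| = 8, |A ∩ B| = 7; needs |A ∩ B| / |A| ≤ 3/4 — false.
(b) route 9: |A| = 9, |A ∩ B| = 1; needs |A ∩ B| / |A| ≥ 1/5 — false.
(c) route 2: |A| = 9, |A ∩ B| = 7; needs |A ∖ B| = 1 — false.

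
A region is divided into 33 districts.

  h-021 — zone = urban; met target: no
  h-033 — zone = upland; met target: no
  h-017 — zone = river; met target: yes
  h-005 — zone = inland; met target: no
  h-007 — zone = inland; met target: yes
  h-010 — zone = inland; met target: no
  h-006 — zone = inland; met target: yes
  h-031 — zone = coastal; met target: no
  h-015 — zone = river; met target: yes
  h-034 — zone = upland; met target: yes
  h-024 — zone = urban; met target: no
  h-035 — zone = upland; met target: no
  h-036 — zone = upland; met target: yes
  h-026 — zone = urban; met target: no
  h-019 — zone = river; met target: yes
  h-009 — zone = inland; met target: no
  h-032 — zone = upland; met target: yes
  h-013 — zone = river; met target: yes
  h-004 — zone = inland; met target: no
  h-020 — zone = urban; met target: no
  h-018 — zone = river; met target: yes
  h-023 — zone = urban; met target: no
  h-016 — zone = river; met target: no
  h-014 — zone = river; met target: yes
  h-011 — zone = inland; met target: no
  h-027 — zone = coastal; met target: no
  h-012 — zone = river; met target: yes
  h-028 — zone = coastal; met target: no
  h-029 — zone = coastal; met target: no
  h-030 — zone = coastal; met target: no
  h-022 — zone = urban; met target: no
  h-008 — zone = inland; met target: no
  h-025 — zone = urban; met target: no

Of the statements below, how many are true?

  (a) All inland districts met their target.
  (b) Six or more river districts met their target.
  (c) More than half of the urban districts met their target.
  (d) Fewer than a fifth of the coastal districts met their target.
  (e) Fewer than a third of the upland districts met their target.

2

(a) inland: |A| = 8, |A ∩ B| = 2; needs A ⊆ B, i.e. every element of A is in B (|A ∖ B| = 0) — false.
(b) river: |A| = 8, |A ∩ B| = 7; needs |A ∩ B| ≥ 6 — true.
(c) urban: |A| = 7, |A ∩ B| = 0; needs |A ∩ B| > |A ∖ B| — false.
(d) coastal: |A| = 5, |A ∩ B| = 0; needs |A ∩ B| / |A| < 1/5 — true.
(e) upland: |A| = 5, |A ∩ B| = 3; needs |A ∩ B| / |A| < 1/3 — false.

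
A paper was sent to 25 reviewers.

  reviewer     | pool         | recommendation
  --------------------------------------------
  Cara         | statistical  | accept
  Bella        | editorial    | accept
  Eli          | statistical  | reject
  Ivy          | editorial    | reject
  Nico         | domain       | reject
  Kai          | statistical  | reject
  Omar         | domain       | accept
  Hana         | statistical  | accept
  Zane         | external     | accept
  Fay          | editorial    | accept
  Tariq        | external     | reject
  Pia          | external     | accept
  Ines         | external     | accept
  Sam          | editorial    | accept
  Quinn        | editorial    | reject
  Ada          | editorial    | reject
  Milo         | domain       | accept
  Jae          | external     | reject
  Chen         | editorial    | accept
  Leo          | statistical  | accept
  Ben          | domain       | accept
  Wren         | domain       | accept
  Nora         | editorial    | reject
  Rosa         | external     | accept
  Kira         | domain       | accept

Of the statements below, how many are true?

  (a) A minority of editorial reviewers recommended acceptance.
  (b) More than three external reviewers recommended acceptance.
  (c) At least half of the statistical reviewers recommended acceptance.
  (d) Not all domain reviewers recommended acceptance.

(a) editorial: |A| = 8, |A ∩ B| = 4; needs |A ∩ B| < |A ∖ B| — false.
(b) external: |A| = 6, |A ∩ B| = 4; needs |A ∩ B| > 3 — true.
(c) statistical: |A| = 5, |A ∩ B| = 3; needs |A ∩ B| ≥ |A ∖ B| — true.
(d) domain: |A| = 6, |A ∩ B| = 5; needs A ⊄ B (|A ∖ B| ≥ 1) — true.

3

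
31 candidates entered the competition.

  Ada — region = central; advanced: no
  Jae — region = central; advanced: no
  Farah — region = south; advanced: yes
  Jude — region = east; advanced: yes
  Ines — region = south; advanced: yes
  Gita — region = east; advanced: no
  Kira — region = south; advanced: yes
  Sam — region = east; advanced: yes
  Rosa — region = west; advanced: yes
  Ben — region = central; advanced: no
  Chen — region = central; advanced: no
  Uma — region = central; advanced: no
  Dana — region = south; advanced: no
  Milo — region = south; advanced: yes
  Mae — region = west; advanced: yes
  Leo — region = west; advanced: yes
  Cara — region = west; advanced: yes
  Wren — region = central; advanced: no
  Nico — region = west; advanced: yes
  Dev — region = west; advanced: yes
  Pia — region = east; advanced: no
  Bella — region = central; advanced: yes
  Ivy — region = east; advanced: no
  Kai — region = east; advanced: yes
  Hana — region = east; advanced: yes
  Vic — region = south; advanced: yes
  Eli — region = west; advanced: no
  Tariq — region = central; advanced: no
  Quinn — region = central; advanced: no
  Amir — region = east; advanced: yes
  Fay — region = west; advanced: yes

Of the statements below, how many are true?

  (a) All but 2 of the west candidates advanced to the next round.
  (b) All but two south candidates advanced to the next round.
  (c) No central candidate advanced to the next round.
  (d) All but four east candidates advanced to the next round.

(a) west: |A| = 8, |A ∩ B| = 7; needs |A ∖ B| = 2 — false.
(b) south: |A| = 6, |A ∩ B| = 5; needs |A ∖ B| = 2 — false.
(c) central: |A| = 9, |A ∩ B| = 1; needs A ∩ B = ∅ (|A ∩ B| = 0) — false.
(d) east: |A| = 8, |A ∩ B| = 5; needs |A ∖ B| = 4 — false.

0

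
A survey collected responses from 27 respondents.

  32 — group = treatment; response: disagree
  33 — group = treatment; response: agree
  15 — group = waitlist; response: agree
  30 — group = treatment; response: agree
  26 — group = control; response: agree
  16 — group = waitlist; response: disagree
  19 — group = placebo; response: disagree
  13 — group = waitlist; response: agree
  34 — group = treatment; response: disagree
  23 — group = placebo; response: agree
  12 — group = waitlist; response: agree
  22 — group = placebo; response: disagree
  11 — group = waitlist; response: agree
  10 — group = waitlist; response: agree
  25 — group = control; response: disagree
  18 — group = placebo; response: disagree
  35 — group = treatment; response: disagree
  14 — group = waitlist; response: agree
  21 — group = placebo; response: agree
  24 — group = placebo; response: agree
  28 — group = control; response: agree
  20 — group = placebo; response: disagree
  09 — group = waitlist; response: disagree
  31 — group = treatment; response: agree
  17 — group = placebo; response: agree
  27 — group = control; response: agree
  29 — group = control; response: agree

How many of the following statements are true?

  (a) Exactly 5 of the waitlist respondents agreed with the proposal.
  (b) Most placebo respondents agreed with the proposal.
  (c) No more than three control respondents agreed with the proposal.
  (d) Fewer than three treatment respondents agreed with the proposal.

0

(a) waitlist: |A| = 8, |A ∩ B| = 6; needs |A ∩ B| = 5 — false.
(b) placebo: |A| = 8, |A ∩ B| = 4; needs |A ∩ B| > |A ∖ B| — false.
(c) control: |A| = 5, |A ∩ B| = 4; needs |A ∩ B| ≤ 3 — false.
(d) treatment: |A| = 6, |A ∩ B| = 3; needs |A ∩ B| < 3 — false.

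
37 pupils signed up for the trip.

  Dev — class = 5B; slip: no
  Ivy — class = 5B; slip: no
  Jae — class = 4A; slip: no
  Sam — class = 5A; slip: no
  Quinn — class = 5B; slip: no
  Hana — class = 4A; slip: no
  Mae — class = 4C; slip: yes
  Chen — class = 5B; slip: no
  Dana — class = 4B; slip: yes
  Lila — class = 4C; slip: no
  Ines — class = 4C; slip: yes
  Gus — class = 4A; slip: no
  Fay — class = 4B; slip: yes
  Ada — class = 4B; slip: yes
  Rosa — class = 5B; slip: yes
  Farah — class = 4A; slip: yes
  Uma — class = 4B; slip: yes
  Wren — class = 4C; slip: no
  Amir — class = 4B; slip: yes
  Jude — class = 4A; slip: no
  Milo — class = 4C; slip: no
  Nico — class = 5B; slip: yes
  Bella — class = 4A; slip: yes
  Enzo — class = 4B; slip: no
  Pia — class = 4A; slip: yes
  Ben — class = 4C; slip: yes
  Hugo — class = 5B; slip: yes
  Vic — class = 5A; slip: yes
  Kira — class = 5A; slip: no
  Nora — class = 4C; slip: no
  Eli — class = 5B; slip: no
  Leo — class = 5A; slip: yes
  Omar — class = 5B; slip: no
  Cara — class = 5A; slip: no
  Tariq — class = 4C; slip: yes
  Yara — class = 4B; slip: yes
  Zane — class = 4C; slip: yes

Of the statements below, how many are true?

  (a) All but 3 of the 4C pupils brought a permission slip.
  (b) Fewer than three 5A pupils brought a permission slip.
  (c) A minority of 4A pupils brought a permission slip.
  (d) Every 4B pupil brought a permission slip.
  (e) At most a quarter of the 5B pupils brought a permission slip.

(a) 4C: |A| = 9, |A ∩ B| = 5; needs |A ∖ B| = 3 — false.
(b) 5A: |A| = 5, |A ∩ B| = 2; needs |A ∩ B| < 3 — true.
(c) 4A: |A| = 7, |A ∩ B| = 3; needs |A ∩ B| < |A ∖ B| — true.
(d) 4B: |A| = 7, |A ∩ B| = 6; needs A ⊆ B, i.e. every element of A is in B (|A ∖ B| = 0) — false.
(e) 5B: |A| = 9, |A ∩ B| = 3; needs |A ∩ B| / |A| ≤ 1/4 — false.

2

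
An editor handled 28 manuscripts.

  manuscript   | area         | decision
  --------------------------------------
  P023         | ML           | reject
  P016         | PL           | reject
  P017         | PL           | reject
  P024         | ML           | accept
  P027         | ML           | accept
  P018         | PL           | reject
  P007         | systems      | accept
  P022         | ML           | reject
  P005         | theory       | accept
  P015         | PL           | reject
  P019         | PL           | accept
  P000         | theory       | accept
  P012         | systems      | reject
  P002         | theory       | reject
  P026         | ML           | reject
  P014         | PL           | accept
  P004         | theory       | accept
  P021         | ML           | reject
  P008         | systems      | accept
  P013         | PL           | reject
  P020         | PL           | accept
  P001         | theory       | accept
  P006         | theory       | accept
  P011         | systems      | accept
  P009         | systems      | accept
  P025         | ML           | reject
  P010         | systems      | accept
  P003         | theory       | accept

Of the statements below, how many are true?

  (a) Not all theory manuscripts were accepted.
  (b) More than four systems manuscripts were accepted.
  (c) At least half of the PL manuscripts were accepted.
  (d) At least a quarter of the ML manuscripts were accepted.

3

(a) theory: |A| = 7, |A ∩ B| = 6; needs A ⊄ B (|A ∖ B| ≥ 1) — true.
(b) systems: |A| = 6, |A ∩ B| = 5; needs |A ∩ B| > 4 — true.
(c) PL: |A| = 8, |A ∩ B| = 3; needs |A ∩ B| ≥ |A ∖ B| — false.
(d) ML: |A| = 7, |A ∩ B| = 2; needs |A ∩ B| / |A| ≥ 1/4 — true.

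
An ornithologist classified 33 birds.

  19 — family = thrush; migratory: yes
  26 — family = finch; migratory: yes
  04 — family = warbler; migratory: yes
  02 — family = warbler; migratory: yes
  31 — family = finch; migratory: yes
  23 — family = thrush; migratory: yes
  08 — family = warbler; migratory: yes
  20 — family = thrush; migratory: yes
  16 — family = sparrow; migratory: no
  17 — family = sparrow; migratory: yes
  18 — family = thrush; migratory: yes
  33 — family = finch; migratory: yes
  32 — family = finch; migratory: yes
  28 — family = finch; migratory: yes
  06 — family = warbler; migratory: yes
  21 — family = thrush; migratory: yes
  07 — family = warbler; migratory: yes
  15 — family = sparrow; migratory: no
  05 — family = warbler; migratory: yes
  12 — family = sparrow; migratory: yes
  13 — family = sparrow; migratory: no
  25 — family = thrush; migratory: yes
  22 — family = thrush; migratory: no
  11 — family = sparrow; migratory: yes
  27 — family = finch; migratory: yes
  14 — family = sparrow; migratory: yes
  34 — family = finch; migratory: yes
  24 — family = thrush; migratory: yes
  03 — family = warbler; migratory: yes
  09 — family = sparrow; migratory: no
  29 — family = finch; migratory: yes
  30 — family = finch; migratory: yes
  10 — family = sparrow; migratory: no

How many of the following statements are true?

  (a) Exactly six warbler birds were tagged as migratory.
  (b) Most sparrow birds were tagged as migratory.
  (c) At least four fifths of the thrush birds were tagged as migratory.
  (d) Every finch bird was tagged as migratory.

(a) warbler: |A| = 7, |A ∩ B| = 7; needs |A ∩ B| = 6 — false.
(b) sparrow: |A| = 9, |A ∩ B| = 4; needs |A ∩ B| > |A ∖ B| — false.
(c) thrush: |A| = 8, |A ∩ B| = 7; needs |A ∩ B| / |A| ≥ 4/5 — true.
(d) finch: |A| = 9, |A ∩ B| = 9; needs A ⊆ B, i.e. every element of A is in B (|A ∖ B| = 0) — true.

2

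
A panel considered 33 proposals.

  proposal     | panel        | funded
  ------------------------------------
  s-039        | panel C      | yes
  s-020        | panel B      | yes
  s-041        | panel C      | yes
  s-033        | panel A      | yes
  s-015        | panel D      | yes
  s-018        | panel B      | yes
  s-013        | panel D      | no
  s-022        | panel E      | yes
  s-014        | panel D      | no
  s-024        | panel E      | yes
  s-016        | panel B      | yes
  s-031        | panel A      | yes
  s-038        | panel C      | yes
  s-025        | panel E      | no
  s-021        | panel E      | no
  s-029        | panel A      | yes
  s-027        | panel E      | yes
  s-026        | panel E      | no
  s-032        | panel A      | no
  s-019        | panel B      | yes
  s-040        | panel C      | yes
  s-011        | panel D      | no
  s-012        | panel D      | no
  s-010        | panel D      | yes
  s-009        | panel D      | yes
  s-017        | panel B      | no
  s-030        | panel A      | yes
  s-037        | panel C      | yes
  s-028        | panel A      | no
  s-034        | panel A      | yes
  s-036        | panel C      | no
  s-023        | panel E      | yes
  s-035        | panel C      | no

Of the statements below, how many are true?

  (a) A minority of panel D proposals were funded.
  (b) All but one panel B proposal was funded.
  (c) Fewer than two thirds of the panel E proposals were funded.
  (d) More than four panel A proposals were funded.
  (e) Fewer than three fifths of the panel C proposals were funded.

4

(a) panel D: |A| = 7, |A ∩ B| = 3; needs |A ∩ B| < |A ∖ B| — true.
(b) panel B: |A| = 5, |A ∩ B| = 4; needs |A ∖ B| = 1 — true.
(c) panel E: |A| = 7, |A ∩ B| = 4; needs |A ∩ B| / |A| < 2/3 — true.
(d) panel A: |A| = 7, |A ∩ B| = 5; needs |A ∩ B| > 4 — true.
(e) panel C: |A| = 7, |A ∩ B| = 5; needs |A ∩ B| / |A| < 3/5 — false.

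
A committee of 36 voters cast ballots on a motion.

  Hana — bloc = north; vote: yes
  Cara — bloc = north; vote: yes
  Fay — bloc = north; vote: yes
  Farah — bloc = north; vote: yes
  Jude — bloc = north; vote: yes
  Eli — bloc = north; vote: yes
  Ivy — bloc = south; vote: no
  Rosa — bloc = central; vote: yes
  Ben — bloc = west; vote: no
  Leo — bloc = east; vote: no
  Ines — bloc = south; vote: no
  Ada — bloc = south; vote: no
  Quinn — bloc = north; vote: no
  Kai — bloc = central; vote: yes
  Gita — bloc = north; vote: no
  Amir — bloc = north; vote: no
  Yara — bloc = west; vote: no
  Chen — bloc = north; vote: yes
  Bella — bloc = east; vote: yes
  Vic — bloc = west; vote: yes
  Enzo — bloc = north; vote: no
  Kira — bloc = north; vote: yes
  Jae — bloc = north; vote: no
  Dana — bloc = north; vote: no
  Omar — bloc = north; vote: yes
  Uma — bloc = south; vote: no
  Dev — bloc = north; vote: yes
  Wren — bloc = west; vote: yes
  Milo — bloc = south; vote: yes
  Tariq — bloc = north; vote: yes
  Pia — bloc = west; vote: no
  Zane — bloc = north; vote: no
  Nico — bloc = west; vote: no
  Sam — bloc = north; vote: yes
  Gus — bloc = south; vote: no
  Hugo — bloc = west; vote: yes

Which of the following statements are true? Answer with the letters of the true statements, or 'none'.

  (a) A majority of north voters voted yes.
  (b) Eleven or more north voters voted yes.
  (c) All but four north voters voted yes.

|A| = 19, |A ∩ B| = 12, |A ∖ B| = 7.
(a) |A ∩ B| > |A ∖ B|: holds.
(b) |A ∩ B| ≥ 11: holds.
(c) |A ∖ B| = 4: fails.

(a), (b)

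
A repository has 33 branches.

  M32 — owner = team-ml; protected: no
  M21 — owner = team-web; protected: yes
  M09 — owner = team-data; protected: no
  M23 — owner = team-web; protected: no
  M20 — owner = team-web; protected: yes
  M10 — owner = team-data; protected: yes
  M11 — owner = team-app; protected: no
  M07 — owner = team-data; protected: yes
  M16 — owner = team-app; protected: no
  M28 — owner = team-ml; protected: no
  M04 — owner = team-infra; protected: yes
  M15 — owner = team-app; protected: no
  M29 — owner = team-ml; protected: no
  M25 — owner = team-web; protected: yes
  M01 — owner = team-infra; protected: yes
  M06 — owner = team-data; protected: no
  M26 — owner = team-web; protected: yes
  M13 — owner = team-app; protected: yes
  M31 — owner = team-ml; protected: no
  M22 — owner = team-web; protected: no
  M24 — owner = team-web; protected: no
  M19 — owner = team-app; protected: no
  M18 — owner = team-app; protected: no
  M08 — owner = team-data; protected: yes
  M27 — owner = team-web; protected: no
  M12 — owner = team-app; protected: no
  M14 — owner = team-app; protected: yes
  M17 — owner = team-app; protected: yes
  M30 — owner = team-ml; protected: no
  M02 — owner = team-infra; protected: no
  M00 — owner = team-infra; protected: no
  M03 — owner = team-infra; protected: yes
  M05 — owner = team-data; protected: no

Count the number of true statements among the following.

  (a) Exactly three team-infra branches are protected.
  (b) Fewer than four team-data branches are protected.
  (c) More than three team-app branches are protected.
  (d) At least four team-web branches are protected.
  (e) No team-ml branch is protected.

4

(a) team-infra: |A| = 5, |A ∩ B| = 3; needs |A ∩ B| = 3 — true.
(b) team-data: |A| = 6, |A ∩ B| = 3; needs |A ∩ B| < 4 — true.
(c) team-app: |A| = 9, |A ∩ B| = 3; needs |A ∩ B| > 3 — false.
(d) team-web: |A| = 8, |A ∩ B| = 4; needs |A ∩ B| ≥ 4 — true.
(e) team-ml: |A| = 5, |A ∩ B| = 0; needs A ∩ B = ∅ (|A ∩ B| = 0) — true.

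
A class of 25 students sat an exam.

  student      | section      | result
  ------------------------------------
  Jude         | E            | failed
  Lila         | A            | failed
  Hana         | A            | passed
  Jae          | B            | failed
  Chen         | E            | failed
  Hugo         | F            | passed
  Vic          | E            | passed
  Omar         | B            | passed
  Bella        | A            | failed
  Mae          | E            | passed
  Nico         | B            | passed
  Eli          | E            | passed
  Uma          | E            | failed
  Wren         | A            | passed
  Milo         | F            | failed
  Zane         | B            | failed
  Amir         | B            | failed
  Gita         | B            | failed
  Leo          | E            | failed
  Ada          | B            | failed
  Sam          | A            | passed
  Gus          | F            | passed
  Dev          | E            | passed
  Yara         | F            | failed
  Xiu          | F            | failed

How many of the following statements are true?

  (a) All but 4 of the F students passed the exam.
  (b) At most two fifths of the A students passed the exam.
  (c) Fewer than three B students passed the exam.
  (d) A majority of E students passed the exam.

1

(a) F: |A| = 5, |A ∩ B| = 2; needs |A ∖ B| = 4 — false.
(b) A: |A| = 5, |A ∩ B| = 3; needs |A ∩ B| / |A| ≤ 2/5 — false.
(c) B: |A| = 7, |A ∩ B| = 2; needs |A ∩ B| < 3 — true.
(d) E: |A| = 8, |A ∩ B| = 4; needs |A ∩ B| > |A ∖ B| — false.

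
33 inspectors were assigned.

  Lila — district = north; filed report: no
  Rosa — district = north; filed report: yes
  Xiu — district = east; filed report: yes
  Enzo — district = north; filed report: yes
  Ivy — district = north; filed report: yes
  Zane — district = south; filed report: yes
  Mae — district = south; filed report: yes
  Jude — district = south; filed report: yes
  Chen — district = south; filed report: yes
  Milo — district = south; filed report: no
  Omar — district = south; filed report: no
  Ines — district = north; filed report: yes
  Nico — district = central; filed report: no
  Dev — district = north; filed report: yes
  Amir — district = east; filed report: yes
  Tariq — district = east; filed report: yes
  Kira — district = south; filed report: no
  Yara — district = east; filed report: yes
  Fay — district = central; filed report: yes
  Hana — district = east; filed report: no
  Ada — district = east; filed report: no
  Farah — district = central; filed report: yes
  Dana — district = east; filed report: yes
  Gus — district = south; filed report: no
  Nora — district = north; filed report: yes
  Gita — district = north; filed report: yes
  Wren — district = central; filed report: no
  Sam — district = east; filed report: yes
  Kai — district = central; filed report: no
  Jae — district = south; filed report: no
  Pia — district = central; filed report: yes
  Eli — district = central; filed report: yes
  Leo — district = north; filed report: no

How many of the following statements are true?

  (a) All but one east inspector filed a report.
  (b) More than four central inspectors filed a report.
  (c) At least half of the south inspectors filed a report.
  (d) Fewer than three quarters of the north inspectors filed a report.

0

(a) east: |A| = 8, |A ∩ B| = 6; needs |A ∖ B| = 1 — false.
(b) central: |A| = 7, |A ∩ B| = 4; needs |A ∩ B| > 4 — false.
(c) south: |A| = 9, |A ∩ B| = 4; needs |A ∩ B| ≥ |A ∖ B| — false.
(d) north: |A| = 9, |A ∩ B| = 7; needs |A ∩ B| / |A| < 3/4 — false.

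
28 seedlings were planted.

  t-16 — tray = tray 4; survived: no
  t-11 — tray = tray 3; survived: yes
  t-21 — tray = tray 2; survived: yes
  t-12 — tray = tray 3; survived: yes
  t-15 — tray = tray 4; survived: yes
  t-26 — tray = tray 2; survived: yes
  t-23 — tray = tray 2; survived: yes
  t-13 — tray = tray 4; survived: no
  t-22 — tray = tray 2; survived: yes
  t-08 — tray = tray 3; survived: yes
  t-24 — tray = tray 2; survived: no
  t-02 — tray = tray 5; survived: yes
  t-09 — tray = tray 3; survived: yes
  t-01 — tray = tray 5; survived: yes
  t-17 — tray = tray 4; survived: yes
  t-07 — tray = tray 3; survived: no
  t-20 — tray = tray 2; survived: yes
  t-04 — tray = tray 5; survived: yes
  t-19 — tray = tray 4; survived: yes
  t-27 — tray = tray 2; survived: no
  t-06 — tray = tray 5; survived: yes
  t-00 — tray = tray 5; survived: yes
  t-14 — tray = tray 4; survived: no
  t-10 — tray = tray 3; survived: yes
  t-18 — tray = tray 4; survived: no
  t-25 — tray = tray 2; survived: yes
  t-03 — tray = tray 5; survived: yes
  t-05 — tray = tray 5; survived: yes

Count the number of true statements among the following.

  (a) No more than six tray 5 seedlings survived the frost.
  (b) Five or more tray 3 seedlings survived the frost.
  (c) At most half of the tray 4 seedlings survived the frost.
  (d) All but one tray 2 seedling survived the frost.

2

(a) tray 5: |A| = 7, |A ∩ B| = 7; needs |A ∩ B| ≤ 6 — false.
(b) tray 3: |A| = 6, |A ∩ B| = 5; needs |A ∩ B| ≥ 5 — true.
(c) tray 4: |A| = 7, |A ∩ B| = 3; needs |A ∩ B| ≤ |A ∖ B| — true.
(d) tray 2: |A| = 8, |A ∩ B| = 6; needs |A ∖ B| = 1 — false.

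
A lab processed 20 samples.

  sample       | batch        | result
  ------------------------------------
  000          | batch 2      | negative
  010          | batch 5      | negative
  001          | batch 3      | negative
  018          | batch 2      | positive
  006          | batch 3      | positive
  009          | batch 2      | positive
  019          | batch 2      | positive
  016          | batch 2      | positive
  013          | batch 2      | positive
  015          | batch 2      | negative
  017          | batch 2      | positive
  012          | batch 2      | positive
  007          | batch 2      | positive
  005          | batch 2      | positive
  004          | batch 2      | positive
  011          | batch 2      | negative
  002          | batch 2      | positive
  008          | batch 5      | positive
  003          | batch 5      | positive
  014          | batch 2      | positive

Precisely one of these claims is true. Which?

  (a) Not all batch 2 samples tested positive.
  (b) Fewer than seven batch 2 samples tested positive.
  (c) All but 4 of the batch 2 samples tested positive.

|A| = 15, |A ∩ B| = 12, |A ∖ B| = 3.
(a) requires A ⊄ B (|A ∖ B| ≥ 1): true.
(b) requires |A ∩ B| < 7: false.
(c) requires |A ∖ B| = 4: false.

(a)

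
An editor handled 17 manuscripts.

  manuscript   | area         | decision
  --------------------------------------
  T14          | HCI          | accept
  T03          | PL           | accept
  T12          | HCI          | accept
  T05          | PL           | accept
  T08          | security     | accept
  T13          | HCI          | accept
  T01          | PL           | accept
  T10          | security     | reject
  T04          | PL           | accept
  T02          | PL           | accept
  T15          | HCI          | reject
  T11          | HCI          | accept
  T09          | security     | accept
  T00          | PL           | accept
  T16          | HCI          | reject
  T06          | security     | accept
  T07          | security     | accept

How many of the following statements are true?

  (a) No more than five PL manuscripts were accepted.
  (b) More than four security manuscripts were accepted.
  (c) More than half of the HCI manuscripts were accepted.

(a) PL: |A| = 6, |A ∩ B| = 6; needs |A ∩ B| ≤ 5 — false.
(b) security: |A| = 5, |A ∩ B| = 4; needs |A ∩ B| > 4 — false.
(c) HCI: |A| = 6, |A ∩ B| = 4; needs |A ∩ B| > |A ∖ B| — true.

1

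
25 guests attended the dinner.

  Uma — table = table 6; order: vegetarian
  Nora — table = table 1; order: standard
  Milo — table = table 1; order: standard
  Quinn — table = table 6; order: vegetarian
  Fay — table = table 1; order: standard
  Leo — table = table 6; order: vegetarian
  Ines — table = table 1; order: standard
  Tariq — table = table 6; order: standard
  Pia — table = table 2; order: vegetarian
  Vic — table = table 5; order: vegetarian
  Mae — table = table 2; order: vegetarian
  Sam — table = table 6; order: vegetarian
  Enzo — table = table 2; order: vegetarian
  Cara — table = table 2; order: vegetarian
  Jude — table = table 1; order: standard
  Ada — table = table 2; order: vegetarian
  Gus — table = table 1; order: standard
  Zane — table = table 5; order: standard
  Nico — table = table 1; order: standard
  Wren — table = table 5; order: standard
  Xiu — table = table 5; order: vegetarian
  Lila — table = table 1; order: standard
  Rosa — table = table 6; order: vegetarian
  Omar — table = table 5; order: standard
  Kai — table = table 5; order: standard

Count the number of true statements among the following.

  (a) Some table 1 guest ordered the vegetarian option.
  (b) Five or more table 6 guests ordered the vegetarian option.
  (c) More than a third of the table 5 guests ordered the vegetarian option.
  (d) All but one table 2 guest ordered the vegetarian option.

(a) table 1: |A| = 8, |A ∩ B| = 0; needs A ∩ B ≠ ∅ (|A ∩ B| ≥ 1) — false.
(b) table 6: |A| = 6, |A ∩ B| = 5; needs |A ∩ B| ≥ 5 — true.
(c) table 5: |A| = 6, |A ∩ B| = 2; needs |A ∩ B| / |A| > 1/3 — false.
(d) table 2: |A| = 5, |A ∩ B| = 5; needs |A ∖ B| = 1 — false.

1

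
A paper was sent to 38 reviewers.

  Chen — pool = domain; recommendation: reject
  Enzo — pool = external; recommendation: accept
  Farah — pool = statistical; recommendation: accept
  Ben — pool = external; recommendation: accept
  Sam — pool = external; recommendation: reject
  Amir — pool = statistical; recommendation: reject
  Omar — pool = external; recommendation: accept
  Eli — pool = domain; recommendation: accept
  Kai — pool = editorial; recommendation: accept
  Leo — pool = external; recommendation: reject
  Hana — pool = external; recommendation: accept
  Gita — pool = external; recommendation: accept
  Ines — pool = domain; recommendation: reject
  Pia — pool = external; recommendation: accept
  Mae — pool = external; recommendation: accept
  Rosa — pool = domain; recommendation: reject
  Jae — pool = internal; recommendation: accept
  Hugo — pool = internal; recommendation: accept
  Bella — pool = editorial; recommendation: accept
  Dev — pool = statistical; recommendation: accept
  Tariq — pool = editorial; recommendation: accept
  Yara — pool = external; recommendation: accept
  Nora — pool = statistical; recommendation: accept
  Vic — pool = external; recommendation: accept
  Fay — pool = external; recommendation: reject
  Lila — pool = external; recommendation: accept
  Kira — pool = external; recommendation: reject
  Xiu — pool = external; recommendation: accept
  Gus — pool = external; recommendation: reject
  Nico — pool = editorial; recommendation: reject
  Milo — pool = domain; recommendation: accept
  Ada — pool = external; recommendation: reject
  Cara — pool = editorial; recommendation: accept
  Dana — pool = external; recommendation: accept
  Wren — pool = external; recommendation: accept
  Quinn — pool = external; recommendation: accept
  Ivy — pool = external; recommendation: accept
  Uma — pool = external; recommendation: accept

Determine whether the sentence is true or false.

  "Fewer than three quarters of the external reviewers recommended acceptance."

True

Truth condition: |A ∩ B| / |A| < 3/4.
|A| = 22, |A ∩ B| = 16, |A ∖ B| = 6.
|A ∩ B|/|A| = 16/22, so the statement is true.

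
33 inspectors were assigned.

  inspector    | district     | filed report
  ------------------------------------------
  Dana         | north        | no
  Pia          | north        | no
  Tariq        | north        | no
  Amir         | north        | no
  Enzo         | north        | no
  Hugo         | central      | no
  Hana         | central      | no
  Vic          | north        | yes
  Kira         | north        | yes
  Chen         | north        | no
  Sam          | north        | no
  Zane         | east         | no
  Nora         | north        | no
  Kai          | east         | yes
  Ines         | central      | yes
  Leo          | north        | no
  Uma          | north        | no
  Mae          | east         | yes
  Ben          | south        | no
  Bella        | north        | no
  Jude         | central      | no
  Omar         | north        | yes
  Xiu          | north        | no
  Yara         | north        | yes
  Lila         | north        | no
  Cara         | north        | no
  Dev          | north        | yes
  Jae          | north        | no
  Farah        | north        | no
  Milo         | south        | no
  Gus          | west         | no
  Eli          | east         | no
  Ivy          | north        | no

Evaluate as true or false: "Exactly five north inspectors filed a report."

True

Truth condition: |A ∩ B| = 5.
|A| = 22, |A ∩ B| = 5, |A ∖ B| = 17.
|A ∩ B| = 5, so the statement is true.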